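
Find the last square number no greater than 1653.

Solve n² ≤ 1653 for integer n.
n = 40 gives 1600 ≤ 1653, while n = 41 gives 1681 > 1653; so the answer is 1600.

1600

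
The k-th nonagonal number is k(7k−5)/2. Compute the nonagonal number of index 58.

The 58th nonagonal number is n(7n−5)/2 with n = 58.
58·(7·58 − 5)/2 = 58·401/2 = 11629.

11629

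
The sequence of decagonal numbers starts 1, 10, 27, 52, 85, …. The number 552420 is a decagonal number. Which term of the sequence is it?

372

Set n(4n−3) = 552420, giving 4n² − 3n − 552420 = 0.
The discriminant is 9 + 16·552420 = 8838729, and √8838729 = 2973.
So n = (3 + 2973) / 8 = 2976/8 = 372.
Check: 372·(4·372 − 3) = 552420. ✓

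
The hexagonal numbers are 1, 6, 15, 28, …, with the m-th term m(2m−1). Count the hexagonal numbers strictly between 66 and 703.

12

The n-th hexagonal number is n(2n−1).
Smallest index with value > 66: n = 7 (giving 91).
Largest index with value < 703: n = 18 (giving 630).
Indices 7 through 18: 12 terms.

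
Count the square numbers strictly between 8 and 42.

The n-th square number is n².
Smallest index with value > 8: n = 3 (giving 9).
Largest index with value < 42: n = 6 (giving 36).
Indices 3 through 6: 4 terms.

4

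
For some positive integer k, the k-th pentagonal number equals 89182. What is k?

Set n(3n−1)/2 = 89182, giving 3n² − n − 178364 = 0.
The discriminant is 1 + 24·89182 = 2140369, and √2140369 = 1463.
So n = (1 + 1463) / 6 = 1464/6 = 244.

244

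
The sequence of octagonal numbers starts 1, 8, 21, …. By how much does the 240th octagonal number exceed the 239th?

1435

Consecutive octagonal numbers differ by 6n − 5: here 6·240 − 5 = 1435.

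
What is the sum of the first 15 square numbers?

1240

Σ_{i=1}^{15} i² = 15·16·31/6 = 1240.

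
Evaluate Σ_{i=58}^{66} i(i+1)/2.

Σ i(i+1)/2 = (Σi² + Σi) / 2 over i = 58..66.
Σi = 2211 − 1653 = 558 and Σi² = 98021 − 63365 = 34656.
(1·34656 + 1·558) / 2 = 35214/2 = 17607.

17607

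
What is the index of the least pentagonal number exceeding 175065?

Solve n(3n−1)/2 > 175065 for integer n.
The largest n with value ≤ 175065 is 341 (since 174251 ≤ 175065 < 175275), so the first above is n = 342, value 175275.

342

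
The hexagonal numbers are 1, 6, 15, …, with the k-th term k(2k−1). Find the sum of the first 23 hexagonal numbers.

8372

Σ i(2i−1) = 2Σi² − Σi over i = 1..23.
Σi = 276 and Σi² = 4324.
2·4324 − 1·276 = 8372.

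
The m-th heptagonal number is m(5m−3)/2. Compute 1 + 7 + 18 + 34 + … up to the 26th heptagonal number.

Σ i(5i−3)/2 = (5Σi² − 3Σi) / 2 over i = 1..26.
Σi = 351 and Σi² = 6201.
(5·6201 − 3·351) / 2 = 29952/2 = 14976.

14976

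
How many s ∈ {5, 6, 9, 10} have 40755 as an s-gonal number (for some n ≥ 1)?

s = 5: P(5, 165) = 40755. ✓
s = 6: P(6, 143) = 40755. ✓
s = 9: P(9, 108) = 40554 and P(9, 109) = 41311; 40755 is not s-gonal.
s = 10: P(10, 101) = 40501 and P(10, 102) = 41310; 40755 is not s-gonal.
Hits: s ∈ {5, 6} → 2.

2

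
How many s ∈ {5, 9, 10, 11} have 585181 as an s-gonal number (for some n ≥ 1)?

1

s = 5: P(5, 624) = 583752 and P(5, 625) = 585625; 585181 is not s-gonal.
s = 9: P(9, 409) = 584461 and P(9, 410) = 587325; 585181 is not s-gonal.
s = 10: P(10, 382) = 582550 and P(10, 383) = 585607; 585181 is not s-gonal.
s = 11: P(11, 361) = 585181. ✓
Hits: s ∈ {11} → 1.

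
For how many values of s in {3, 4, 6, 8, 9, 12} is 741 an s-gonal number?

1

s = 3: P(3, 38) = 741. ✓
s = 4: P(4, 27) = 729 and P(4, 28) = 784; 741 is not s-gonal.
s = 6: P(6, 19) = 703 and P(6, 20) = 780; 741 is not s-gonal.
s = 8: P(8, 16) = 736 and P(8, 17) = 833; 741 is not s-gonal.
s = 9: P(9, 14) = 651 and P(9, 15) = 750; 741 is not s-gonal.
s = 12: P(12, 12) = 672 and P(12, 13) = 793; 741 is not s-gonal.
Hits: s ∈ {3} → 1.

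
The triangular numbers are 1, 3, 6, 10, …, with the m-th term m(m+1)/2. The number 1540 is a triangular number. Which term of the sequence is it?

55

Set n(n+1)/2 = 1540, giving n² + n − 3080 = 0.
The discriminant is 1 + 8·1540 = 12321, and √12321 = 111.
So n = (-1 + 111) / 2 = 110/2 = 55.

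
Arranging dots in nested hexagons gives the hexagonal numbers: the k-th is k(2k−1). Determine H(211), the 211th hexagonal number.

88831

The 211th hexagonal number is n(2n−1) with n = 211.
211·(2·211 − 1) = 211·421 = 88831.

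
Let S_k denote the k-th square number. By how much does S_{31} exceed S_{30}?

61

n² − (n−1)² = 2n − 1, so 31² − 30² = 2·31 − 1 = 61.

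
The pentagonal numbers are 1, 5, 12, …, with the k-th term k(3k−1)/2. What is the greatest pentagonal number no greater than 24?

22

Solve n(3n−1)/2 ≤ 24 for integer n.
n = 4 gives 22 ≤ 24, while n = 5 gives 35 > 24; so the answer is 22.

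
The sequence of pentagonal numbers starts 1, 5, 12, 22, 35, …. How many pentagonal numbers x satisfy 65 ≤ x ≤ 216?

The n-th pentagonal number is n(3n−1)/2.
Smallest index with value ≥ 65: n = 7 (giving 70).
Largest index with value ≤ 216: n = 12 (giving 210).
Indices 7 through 12: 6 terms.

6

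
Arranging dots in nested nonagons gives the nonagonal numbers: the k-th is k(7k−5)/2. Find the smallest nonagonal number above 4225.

Solve n(7n−5)/2 > 4225 for integer n.
The largest n with value ≤ 4225 is 35 (since 4200 ≤ 4225 < 4446), so the first above is n = 36, value 4446.

4446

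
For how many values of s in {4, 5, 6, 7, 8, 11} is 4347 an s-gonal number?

s = 4: P(4, 65) = 4225 and P(4, 66) = 4356; 4347 is not s-gonal.
s = 5: P(5, 54) = 4347. ✓
s = 6: P(6, 46) = 4186 and P(6, 47) = 4371; 4347 is not s-gonal.
s = 7: P(7, 42) = 4347. ✓
s = 8: P(8, 38) = 4256 and P(8, 39) = 4485; 4347 is not s-gonal.
s = 11: P(11, 31) = 4216 and P(11, 32) = 4496; 4347 is not s-gonal.
Hits: s ∈ {5, 7} → 2.

2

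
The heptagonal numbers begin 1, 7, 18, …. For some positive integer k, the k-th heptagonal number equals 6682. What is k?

Set n(5n−3)/2 = 6682, giving 5n² − 3n − 13364 = 0.
So n = (3 + 517) / 10 = 520/10 = 52.

52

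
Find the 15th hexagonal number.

435

The 15th hexagonal number is n(2n−1) with n = 15.
15·(2·15 − 1) = 15·29 = 435.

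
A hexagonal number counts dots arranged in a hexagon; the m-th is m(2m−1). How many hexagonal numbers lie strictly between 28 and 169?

The n-th hexagonal number is n(2n−1).
Smallest index with value > 28: n = 5 (giving 45).
Largest index with value < 169: n = 9 (giving 153).
Indices 5 through 9: 5 terms.

5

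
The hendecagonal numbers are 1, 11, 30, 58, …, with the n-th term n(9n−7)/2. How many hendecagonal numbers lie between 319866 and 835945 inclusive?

The n-th hendecagonal number is n(9n−7)/2.
Smallest index with value ≥ 319866: n = 267 (giving 319866).
Largest index with value ≤ 835945: n = 431 (giving 834416).
Indices 267 through 431: 165 terms.

165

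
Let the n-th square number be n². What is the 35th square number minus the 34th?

n² − (n−1)² = 2n − 1, so 35² − 34² = 2·35 − 1 = 69.

69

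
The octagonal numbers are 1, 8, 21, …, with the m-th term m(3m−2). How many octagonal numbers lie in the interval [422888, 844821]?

156

The n-th octagonal number is n(3n−2).
Smallest index with value ≥ 422888: n = 376 (giving 423376).
Largest index with value ≤ 844821: n = 531 (giving 844821).
Indices 376 through 531: 156 terms.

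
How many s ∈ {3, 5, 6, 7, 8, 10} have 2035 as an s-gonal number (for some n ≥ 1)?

s = 3: P(3, 63) = 2016 and P(3, 64) = 2080; 2035 is not s-gonal.
s = 5: P(5, 37) = 2035. ✓
s = 6: P(6, 32) = 2016 and P(6, 33) = 2145; 2035 is not s-gonal.
s = 7: P(7, 28) = 1918 and P(7, 29) = 2059; 2035 is not s-gonal.
s = 8: P(8, 26) = 1976 and P(8, 27) = 2133; 2035 is not s-gonal.
s = 10: P(10, 22) = 1870 and P(10, 23) = 2047; 2035 is not s-gonal.
Hits: s ∈ {5} → 1.

1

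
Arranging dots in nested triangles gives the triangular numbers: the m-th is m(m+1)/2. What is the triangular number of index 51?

51·52/2 = 2652/2 = 1326.

1326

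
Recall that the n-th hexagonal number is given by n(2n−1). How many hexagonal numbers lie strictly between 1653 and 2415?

The n-th hexagonal number is n(2n−1).
Smallest index with value > 1653: n = 30 (giving 1770).
Largest index with value < 2415: n = 34 (giving 2278).
Indices 30 through 34: 5 terms.

5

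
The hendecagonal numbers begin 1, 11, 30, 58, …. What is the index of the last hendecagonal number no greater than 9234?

45

Solve n(9n−7)/2 ≤ 9234 for integer n.
n = 45 gives 8955 ≤ 9234, while n = 46 gives 9361 > 9234; so the answer is index 45.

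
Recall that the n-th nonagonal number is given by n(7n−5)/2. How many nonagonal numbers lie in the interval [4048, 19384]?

The n-th nonagonal number is n(7n−5)/2.
Smallest index with value ≥ 4048: n = 35 (giving 4200).
Largest index with value ≤ 19384: n = 74 (giving 18981).
Indices 35 through 74: 40 terms.

40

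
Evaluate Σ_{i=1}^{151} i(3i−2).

Σ i(3i−2) = 3Σi² − 2Σi over i = 1..151.
Σi = 11476 and Σi² = 1159076.
3·1159076 − 2·11476 = 3454276.

3454276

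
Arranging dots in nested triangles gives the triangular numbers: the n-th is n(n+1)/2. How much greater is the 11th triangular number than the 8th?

30

11·12/2 = 66 and 8·9/2 = 36.
Difference: 66 − 36 = 30.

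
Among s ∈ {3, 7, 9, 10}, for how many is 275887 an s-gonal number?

1

s = 3: P(3, 742) = 275653 and P(3, 743) = 276396; 275887 is not s-gonal.
s = 7: P(7, 332) = 275062 and P(7, 333) = 276723; 275887 is not s-gonal.
s = 9: P(9, 281) = 275661 and P(9, 282) = 277629; 275887 is not s-gonal.
s = 10: P(10, 263) = 275887. ✓
Hits: s ∈ {10} → 1.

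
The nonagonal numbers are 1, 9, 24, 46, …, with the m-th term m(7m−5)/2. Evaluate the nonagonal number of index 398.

553419

The 398th nonagonal number is n(7n−5)/2 with n = 398.
398·(7·398 − 5)/2 = 398·2781/2 = 553419.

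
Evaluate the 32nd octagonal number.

The 32nd octagonal number is n(3n−2) with n = 32.
32·(3·32 − 2) = 32·94 = 3008.

3008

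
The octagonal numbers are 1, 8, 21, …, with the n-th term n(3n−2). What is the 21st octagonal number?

1281

The 21st octagonal number is n(3n−2) with n = 21.
21·(3·21 − 2) = 21·61 = 1281.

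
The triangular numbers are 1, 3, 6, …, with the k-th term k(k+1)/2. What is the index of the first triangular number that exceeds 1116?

47

Solve n(n+1)/2 > 1116 for integer n.
The largest n with value ≤ 1116 is 46 (since 1081 ≤ 1116 < 1128), so the first above is n = 47, value 1128.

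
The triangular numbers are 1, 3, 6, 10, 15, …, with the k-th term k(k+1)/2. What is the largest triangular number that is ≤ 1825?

1770

Solve n(n+1)/2 ≤ 1825 for integer n.
n = 59 gives 1770 ≤ 1825, while n = 60 gives 1830 > 1825; so the answer is 1770.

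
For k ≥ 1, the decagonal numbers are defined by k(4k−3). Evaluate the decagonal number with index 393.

393·(4·393 − 3) = 393·1569 = 616617.

616617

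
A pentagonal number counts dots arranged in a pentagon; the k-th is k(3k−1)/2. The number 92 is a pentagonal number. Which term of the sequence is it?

Set n(3n−1)/2 = 92, giving 3n² − n − 184 = 0.
So n = (1 + 47) / 6 = 48/6 = 8.

8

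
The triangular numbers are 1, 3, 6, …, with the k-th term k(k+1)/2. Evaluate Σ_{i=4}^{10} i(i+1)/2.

210

Σ i(i+1)/2 = (Σi² + Σi) / 2 over i = 4..10.
Σi = 55 − 6 = 49 and Σi² = 385 − 14 = 371.
(1·371 + 1·49) / 2 = 420/2 = 210.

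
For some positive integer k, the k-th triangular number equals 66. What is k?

11

Set n(n+1)/2 = 66, giving n² + n − 132 = 0.
So n = (-1 + 23) / 2 = 22/2 = 11.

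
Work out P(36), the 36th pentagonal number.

1926

The 36th pentagonal number is n(3n−1)/2 with n = 36.
36·(3·36 − 1)/2 = 36·107/2 = 1926.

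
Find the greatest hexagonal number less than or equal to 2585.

Solve n(2n−1) ≤ 2585 for integer n.
n = 36 gives 2556 ≤ 2585, while n = 37 gives 2701 > 2585; so the answer is 2556.

2556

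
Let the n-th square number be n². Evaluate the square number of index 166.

The 166th square number is n² with n = 166.
166² = 27556.

27556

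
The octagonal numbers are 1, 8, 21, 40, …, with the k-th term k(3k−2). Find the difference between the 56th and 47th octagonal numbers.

2763

56·(3·56 − 2) = 9296 and 47·(3·47 − 2) = 6533.
Difference: 9296 − 6533 = 2763.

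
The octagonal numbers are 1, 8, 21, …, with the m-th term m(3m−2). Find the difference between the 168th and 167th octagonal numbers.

1003

Consecutive octagonal numbers differ by 6n − 5: here 6·168 − 5 = 1003.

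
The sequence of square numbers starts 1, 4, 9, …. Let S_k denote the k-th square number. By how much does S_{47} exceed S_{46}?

n² − (n−1)² = 2n − 1, so 47² − 46² = 2·47 − 1 = 93.

93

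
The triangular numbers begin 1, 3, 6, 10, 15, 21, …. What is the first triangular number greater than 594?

Solve n(n+1)/2 > 594 for integer n.
The largest n with value ≤ 594 is 33 (since 561 ≤ 594 < 595), so the first above is n = 34, value 595.

595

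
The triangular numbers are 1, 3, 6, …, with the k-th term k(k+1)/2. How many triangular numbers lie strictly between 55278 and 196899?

295

The n-th triangular number is n(n+1)/2.
Smallest index with value > 55278: n = 333 (giving 55611).
Largest index with value < 196899: n = 627 (giving 196878).
Indices 333 through 627: 295 terms.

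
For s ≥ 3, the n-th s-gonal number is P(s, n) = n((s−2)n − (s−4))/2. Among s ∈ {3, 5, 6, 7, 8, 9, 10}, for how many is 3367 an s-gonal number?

1

s = 3: P(3, 81) = 3321 and P(3, 82) = 3403; 3367 is not s-gonal.
s = 5: P(5, 47) = 3290 and P(5, 48) = 3432; 3367 is not s-gonal.
s = 6: P(6, 41) = 3321 and P(6, 42) = 3486; 3367 is not s-gonal.
s = 7: P(7, 37) = 3367. ✓
s = 8: P(8, 33) = 3201 and P(8, 34) = 3400; 3367 is not s-gonal.
s = 9: P(9, 31) = 3286 and P(9, 32) = 3504; 3367 is not s-gonal.
s = 10: P(10, 29) = 3277 and P(10, 30) = 3510; 3367 is not s-gonal.
Hits: s ∈ {7} → 1.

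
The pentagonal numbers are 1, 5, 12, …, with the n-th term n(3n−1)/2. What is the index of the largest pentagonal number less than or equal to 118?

Solve n(3n−1)/2 ≤ 118 for integer n.
n = 9 gives 117 ≤ 118, while n = 10 gives 145 > 118; so the answer is index 9.

9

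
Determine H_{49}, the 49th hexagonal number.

The 49th hexagonal number is n(2n−1) with n = 49.
49·(2·49 − 1) = 49·97 = 4753.

4753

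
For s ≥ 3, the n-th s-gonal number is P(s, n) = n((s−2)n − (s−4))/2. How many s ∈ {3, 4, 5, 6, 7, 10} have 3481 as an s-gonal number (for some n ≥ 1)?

s = 3: P(3, 82) = 3403 and P(3, 83) = 3486; 3481 is not s-gonal.
s = 4: P(4, 59) = 3481. ✓
s = 5: P(5, 48) = 3432 and P(5, 49) = 3577; 3481 is not s-gonal.
s = 6: P(6, 41) = 3321 and P(6, 42) = 3486; 3481 is not s-gonal.
s = 7: P(7, 37) = 3367 and P(7, 38) = 3553; 3481 is not s-gonal.
s = 10: P(10, 29) = 3277 and P(10, 30) = 3510; 3481 is not s-gonal.
Hits: s ∈ {4} → 1.

1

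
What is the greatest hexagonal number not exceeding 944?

861

Solve n(2n−1) ≤ 944 for integer n.
n = 21 gives 861 ≤ 944, while n = 22 gives 946 > 944; so the answer is 861.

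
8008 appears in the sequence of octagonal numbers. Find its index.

52

Set n(3n−2) = 8008, giving 3n² − 2n − 8008 = 0.
So n = (2 + 310) / 6 = 312/6 = 52.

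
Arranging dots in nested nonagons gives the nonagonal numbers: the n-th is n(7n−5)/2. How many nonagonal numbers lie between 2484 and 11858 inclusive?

32

The n-th nonagonal number is n(7n−5)/2.
Smallest index with value ≥ 2484: n = 27 (giving 2484).
Largest index with value ≤ 11858: n = 58 (giving 11629).
Indices 27 through 58: 32 terms.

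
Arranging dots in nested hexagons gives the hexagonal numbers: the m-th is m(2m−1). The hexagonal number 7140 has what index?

60

Set n(2n−1) = 7140, giving 2n² − n − 7140 = 0.
So n = (1 + 239) / 4 = 240/4 = 60.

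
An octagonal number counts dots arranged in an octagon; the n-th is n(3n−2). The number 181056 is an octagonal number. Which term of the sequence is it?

246

Set n(3n−2) = 181056, giving 3n² − 2n − 181056 = 0.
So n = (2 + 1474) / 6 = 1476/6 = 246.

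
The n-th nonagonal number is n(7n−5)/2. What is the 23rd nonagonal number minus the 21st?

23·(7·23 − 5)/2 = 1794 and 21·(7·21 − 5)/2 = 1491.
Difference: 1794 − 1491 = 303.

303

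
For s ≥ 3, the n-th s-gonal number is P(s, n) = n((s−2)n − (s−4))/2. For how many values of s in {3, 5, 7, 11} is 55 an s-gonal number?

s = 3: P(3, 10) = 55. ✓
s = 5: P(5, 6) = 51 and P(5, 7) = 70; 55 is not s-gonal.
s = 7: P(7, 5) = 55. ✓
s = 11: P(11, 3) = 30 and P(11, 4) = 58; 55 is not s-gonal.
Hits: s ∈ {3, 7} → 2.

2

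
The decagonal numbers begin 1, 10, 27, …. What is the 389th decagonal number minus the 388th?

Consecutive decagonal numbers differ by 8n − 7: here 8·389 − 7 = 3105.

3105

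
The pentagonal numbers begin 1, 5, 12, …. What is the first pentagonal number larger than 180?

Solve n(3n−1)/2 > 180 for integer n.
The largest n with value ≤ 180 is 11 (since 176 ≤ 180 < 210), so the first above is n = 12, value 210.

210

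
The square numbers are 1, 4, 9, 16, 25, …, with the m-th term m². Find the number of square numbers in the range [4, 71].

7

The n-th square number is n².
Smallest index with value ≥ 4: n = 2 (giving 4).
Largest index with value ≤ 71: n = 8 (giving 64).
Indices 2 through 8: 7 terms.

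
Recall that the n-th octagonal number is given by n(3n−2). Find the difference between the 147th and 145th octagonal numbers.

147·(3·147 − 2) = 64533 and 145·(3·145 − 2) = 62785.
Difference: 64533 − 62785 = 1748.

1748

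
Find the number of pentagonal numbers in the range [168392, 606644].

The n-th pentagonal number is n(3n−1)/2.
Smallest index with value ≥ 168392: n = 336 (giving 169176).
Largest index with value ≤ 606644: n = 636 (giving 606426).
Indices 336 through 636: 301 terms.

301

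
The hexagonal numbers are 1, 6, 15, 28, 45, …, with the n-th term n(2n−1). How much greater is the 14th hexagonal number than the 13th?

Consecutive hexagonal numbers differ by 4n − 3: here 4·14 − 3 = 53.

53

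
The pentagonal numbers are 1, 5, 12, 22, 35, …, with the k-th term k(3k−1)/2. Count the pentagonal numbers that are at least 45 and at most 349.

The n-th pentagonal number is n(3n−1)/2.
Smallest index with value ≥ 45: n = 6 (giving 51).
Largest index with value ≤ 349: n = 15 (giving 330).
Indices 6 through 15: 10 terms.

10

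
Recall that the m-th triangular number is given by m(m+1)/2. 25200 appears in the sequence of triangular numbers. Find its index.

Set n(n+1)/2 = 25200, giving n² + n − 50400 = 0.
The discriminant is 1 + 8·25200 = 201601, and √201601 = 449.
So n = (-1 + 449) / 2 = 448/2 = 224.

224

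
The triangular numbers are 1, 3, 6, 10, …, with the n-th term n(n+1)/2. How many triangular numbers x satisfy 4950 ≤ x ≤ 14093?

The n-th triangular number is n(n+1)/2.
Smallest index with value ≥ 4950: n = 99 (giving 4950).
Largest index with value ≤ 14093: n = 167 (giving 14028).
Indices 99 through 167: 69 terms.

69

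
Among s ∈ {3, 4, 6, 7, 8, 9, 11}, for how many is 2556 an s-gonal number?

2

s = 3: P(3, 71) = 2556. ✓
s = 4: P(4, 50) = 2500 and P(4, 51) = 2601; 2556 is not s-gonal.
s = 6: P(6, 36) = 2556. ✓
s = 7: P(7, 32) = 2512 and P(7, 33) = 2673; 2556 is not s-gonal.
s = 8: P(8, 29) = 2465 and P(8, 30) = 2640; 2556 is not s-gonal.
s = 9: P(9, 27) = 2484 and P(9, 28) = 2674; 2556 is not s-gonal.
s = 11: P(11, 24) = 2508 and P(11, 25) = 2725; 2556 is not s-gonal.
Hits: s ∈ {3, 6} → 2.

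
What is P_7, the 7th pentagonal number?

70

7·(3·7 − 1)/2 = 7·20/2 = 7·10 = 70.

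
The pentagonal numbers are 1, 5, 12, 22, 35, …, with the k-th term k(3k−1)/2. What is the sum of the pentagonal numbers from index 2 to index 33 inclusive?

18512

Σ i(3i−1)/2 = (3Σi² − Σi) / 2 over i = 2..33.
Σi = 561 − 1 = 560 and Σi² = 12529 − 1 = 12528.
(3·12528 − 1·560) / 2 = 37024/2 = 18512.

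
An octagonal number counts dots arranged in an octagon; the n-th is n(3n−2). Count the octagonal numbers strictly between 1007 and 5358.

24

The n-th octagonal number is n(3n−2).
Smallest index with value > 1007: n = 19 (giving 1045).
Largest index with value < 5358: n = 42 (giving 5208).
Indices 19 through 42: 24 terms.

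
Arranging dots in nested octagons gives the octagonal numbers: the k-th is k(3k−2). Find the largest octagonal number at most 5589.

5461

Solve n(3n−2) ≤ 5589 for integer n.
n = 43 gives 5461 ≤ 5589, while n = 44 gives 5720 > 5589; so the answer is 5461.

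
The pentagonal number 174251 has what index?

Set n(3n−1)/2 = 174251, giving 3n² − n − 348502 = 0.
The discriminant is 1 + 24·174251 = 4182025, and √4182025 = 2045.
So n = (1 + 2045) / 6 = 2046/6 = 341.

341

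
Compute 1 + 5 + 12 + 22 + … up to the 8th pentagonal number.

288

Σ i(3i−1)/2 = (3Σi² − Σi) / 2 over i = 1..8.
Σi = 36 and Σi² = 204.
(3·204 − 1·36) / 2 = 576/2 = 288.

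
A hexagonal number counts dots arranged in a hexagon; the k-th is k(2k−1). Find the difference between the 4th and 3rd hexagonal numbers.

Consecutive hexagonal numbers differ by 4n − 3: here 4·4 − 3 = 13.

13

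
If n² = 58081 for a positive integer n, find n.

241

We need n² = 58081, so n = √58081 = 241.
Check: 241² = 58081. ✓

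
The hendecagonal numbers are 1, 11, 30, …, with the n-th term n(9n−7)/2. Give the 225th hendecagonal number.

227025

225·(9·225 − 7)/2 = 225·2018/2 = 225·1009 = 227025.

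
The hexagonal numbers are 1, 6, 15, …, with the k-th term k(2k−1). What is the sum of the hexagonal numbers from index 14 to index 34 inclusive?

25228

Σ i(2i−1) = 2Σi² − Σi over i = 14..34.
Σi = 595 − 91 = 504 and Σi² = 13685 − 819 = 12866.
2·12866 − 1·504 = 25228.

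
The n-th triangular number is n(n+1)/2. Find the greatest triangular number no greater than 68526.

68265

Solve n(n+1)/2 ≤ 68526 for integer n.
n = 369 gives 68265 ≤ 68526, while n = 370 gives 68635 > 68526; so the answer is 68265.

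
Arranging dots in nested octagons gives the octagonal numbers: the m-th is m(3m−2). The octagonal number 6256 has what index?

46

Set n(3n−2) = 6256, giving 3n² − 2n − 6256 = 0.
The discriminant is 4 + 12·6256 = 75076, and √75076 = 274.
So n = (2 + 274) / 6 = 276/6 = 46.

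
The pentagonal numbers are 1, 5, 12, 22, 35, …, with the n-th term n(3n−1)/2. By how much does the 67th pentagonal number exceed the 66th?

199

Consecutive pentagonal numbers differ by 3n − 2: here 3·67 − 2 = 199.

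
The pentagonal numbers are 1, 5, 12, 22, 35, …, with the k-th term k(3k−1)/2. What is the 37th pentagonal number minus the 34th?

318

37·(3·37 − 1)/2 = 2035 and 34·(3·34 − 1)/2 = 1717.
Difference: 2035 − 1717 = 318.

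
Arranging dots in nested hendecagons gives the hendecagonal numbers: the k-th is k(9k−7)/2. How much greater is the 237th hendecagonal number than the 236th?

2125

Consecutive hendecagonal numbers differ by 9n − 8: here 9·237 − 8 = 2125.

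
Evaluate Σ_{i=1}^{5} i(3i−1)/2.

75

Σ i(3i−1)/2 = (3Σi² − Σi) / 2 over i = 1..5.
Σi = 15 and Σi² = 55.
(3·55 − 1·15) / 2 = 150/2 = 75.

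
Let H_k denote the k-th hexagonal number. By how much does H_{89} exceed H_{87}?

89·(2·89 − 1) = 15753 and 87·(2·87 − 1) = 15051.
Difference: 15753 − 15051 = 702.

702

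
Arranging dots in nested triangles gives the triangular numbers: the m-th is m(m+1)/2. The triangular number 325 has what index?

Set n(n+1)/2 = 325, giving n² + n − 650 = 0.
So n = (-1 + 51) / 2 = 50/2 = 25.

25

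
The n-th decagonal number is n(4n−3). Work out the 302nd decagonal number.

The 302nd decagonal number is n(4n−3) with n = 302.
302·(4·302 − 3) = 302·1205 = 363910.

363910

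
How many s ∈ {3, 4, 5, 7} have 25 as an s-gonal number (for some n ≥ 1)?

s = 3: P(3, 6) = 21 and P(3, 7) = 28; 25 is not s-gonal.
s = 4: P(4, 5) = 25. ✓
s = 5: P(5, 4) = 22 and P(5, 5) = 35; 25 is not s-gonal.
s = 7: P(7, 3) = 18 and P(7, 4) = 34; 25 is not s-gonal.
Hits: s ∈ {4} → 1.

1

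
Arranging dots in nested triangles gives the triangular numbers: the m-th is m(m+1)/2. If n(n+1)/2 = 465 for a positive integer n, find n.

30

Set n(n+1)/2 = 465, giving n² + n − 930 = 0.
The discriminant is 1 + 8·465 = 3721, and √3721 = 61.
So n = (-1 + 61) / 2 = 60/2 = 30.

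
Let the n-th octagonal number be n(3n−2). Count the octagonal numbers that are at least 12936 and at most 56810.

The n-th octagonal number is n(3n−2).
Smallest index with value ≥ 12936: n = 66 (giving 12936).
Largest index with value ≤ 56810: n = 137 (giving 56033).
Indices 66 through 137: 72 terms.

72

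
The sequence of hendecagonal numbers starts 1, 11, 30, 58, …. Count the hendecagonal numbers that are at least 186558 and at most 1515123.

The n-th hendecagonal number is n(9n−7)/2.
Smallest index with value ≥ 186558: n = 204 (giving 186558).
Largest index with value ≤ 1515123: n = 580 (giving 1511770).
Indices 204 through 580: 377 terms.

377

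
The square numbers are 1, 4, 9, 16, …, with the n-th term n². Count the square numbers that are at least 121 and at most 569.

13

The n-th square number is n².
Smallest index with value ≥ 121: n = 11 (giving 121).
Largest index with value ≤ 569: n = 23 (giving 529).
Indices 11 through 23: 13 terms.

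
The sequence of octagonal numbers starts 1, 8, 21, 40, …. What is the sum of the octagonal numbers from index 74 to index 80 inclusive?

Σ i(3i−2) = 3Σi² − 2Σi over i = 74..80.
Σi = 3240 − 2701 = 539 and Σi² = 173880 − 132349 = 41531.
3·41531 − 2·539 = 123515.

123515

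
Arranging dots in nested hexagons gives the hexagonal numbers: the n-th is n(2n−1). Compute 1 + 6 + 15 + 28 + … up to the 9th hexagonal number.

Σ i(2i−1) = 2Σi² − Σi over i = 1..9.
Σi = 45 and Σi² = 285.
2·285 − 1·45 = 525.

525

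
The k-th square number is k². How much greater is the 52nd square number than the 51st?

103

n² − (n−1)² = 2n − 1, so 52² − 51² = 2·52 − 1 = 103.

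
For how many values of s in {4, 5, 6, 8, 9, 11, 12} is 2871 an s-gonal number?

s = 4: P(4, 53) = 2809 and P(4, 54) = 2916; 2871 is not s-gonal.
s = 5: P(5, 43) = 2752 and P(5, 44) = 2882; 2871 is not s-gonal.
s = 6: P(6, 38) = 2850 and P(6, 39) = 3003; 2871 is not s-gonal.
s = 8: P(8, 31) = 2821 and P(8, 32) = 3008; 2871 is not s-gonal.
s = 9: P(9, 29) = 2871. ✓
s = 11: P(11, 25) = 2725 and P(11, 26) = 2951; 2871 is not s-gonal.
s = 12: P(12, 24) = 2784 and P(12, 25) = 3025; 2871 is not s-gonal.
Hits: s ∈ {9} → 1.

1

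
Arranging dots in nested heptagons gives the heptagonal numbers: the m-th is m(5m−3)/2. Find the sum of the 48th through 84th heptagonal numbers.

Σ i(5i−3)/2 = (5Σi² − 3Σi) / 2 over i = 48..84.
Σi = 3570 − 1128 = 2442 and Σi² = 201110 − 35720 = 165390.
(5·165390 − 3·2442) / 2 = 819624/2 = 409812.

409812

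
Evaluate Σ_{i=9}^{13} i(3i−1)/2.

Σ i(3i−1)/2 = (3Σi² − Σi) / 2 over i = 9..13.
Σi = 91 − 36 = 55 and Σi² = 819 − 204 = 615.
(3·615 − 1·55) / 2 = 1790/2 = 895.

895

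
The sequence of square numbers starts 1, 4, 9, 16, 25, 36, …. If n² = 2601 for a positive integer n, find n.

We need n² = 2601, so n = √2601 = 51.

51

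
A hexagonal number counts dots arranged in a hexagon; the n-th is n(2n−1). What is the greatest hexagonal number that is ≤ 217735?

Solve n(2n−1) ≤ 217735 for integer n.
n = 330 gives 217470 ≤ 217735, while n = 331 gives 218791 > 217735; so the answer is 217470.

217470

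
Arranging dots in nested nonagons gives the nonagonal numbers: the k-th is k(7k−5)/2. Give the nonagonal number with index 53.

The 53rd nonagonal number is n(7n−5)/2 with n = 53.
53·(7·53 − 5)/2 = 53·366/2 = 53·183 = 9699.

9699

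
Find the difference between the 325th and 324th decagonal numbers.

Consecutive decagonal numbers differ by 8n − 7: here 8·325 − 7 = 2593.

2593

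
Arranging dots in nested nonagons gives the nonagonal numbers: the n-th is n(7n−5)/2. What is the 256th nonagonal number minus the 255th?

Consecutive nonagonal numbers differ by 7n − 6: here 7·256 − 6 = 1786.

1786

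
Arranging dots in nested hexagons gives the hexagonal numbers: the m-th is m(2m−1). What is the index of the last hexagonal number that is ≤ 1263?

Solve n(2n−1) ≤ 1263 for integer n.
n = 25 gives 1225 ≤ 1263, while n = 26 gives 1326 > 1263; so the answer is index 25.

25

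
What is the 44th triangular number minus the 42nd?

87

44·45/2 = 990 and 42·43/2 = 903.
Difference: 990 − 903 = 87.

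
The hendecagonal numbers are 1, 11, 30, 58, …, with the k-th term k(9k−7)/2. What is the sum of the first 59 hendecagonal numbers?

Σ i(9i−7)/2 = (9Σi² − 7Σi) / 2 over i = 1..59.
Σi = 1770 and Σi² = 70210.
(9·70210 − 7·1770) / 2 = 619500/2 = 309750.

309750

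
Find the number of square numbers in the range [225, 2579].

36

The n-th square number is n².
Smallest index with value ≥ 225: n = 15 (giving 225).
Largest index with value ≤ 2579: n = 50 (giving 2500).
Indices 15 through 50: 36 terms.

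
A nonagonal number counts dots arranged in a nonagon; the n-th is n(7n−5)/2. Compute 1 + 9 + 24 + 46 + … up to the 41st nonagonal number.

81221

Σ i(7i−5)/2 = (7Σi² − 5Σi) / 2 over i = 1..41.
Σi = 861 and Σi² = 23821.
(7·23821 − 5·861) / 2 = 162442/2 = 81221.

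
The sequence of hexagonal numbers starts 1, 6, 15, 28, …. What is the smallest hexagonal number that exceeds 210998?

Solve n(2n−1) > 210998 for integer n.
The largest n with value ≤ 210998 is 325 (since 210925 ≤ 210998 < 212226), so the first above is n = 326, value 212226.

212226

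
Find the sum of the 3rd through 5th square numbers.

50

Σ_{i=3}^{5} i² = 55 − 5 = 50.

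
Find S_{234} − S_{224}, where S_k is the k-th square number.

4580

234² = 54756 and 224² = 50176.
Difference: 54756 − 50176 = 4580.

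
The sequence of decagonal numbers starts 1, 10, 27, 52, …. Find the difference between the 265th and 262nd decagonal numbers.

265·(4·265 − 3) = 280105 and 262·(4·262 − 3) = 273790.
Difference: 280105 − 273790 = 6315.

6315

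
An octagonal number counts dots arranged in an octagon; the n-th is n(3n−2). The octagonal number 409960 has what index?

370

Set n(3n−2) = 409960, giving 3n² − 2n − 409960 = 0.
The discriminant is 4 + 12·409960 = 4919524, and √4919524 = 2218.
So n = (2 + 2218) / 6 = 2220/6 = 370.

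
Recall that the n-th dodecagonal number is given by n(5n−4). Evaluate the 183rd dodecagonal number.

166713

The 183rd dodecagonal number is n(5n−4) with n = 183.
183·(5·183 − 4) = 183·911 = 166713.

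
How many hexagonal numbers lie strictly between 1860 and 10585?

42

The n-th hexagonal number is n(2n−1).
Smallest index with value > 1860: n = 31 (giving 1891).
Largest index with value < 10585: n = 72 (giving 10296).
Indices 31 through 72: 42 terms.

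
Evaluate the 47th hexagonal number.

The 47th hexagonal number is n(2n−1) with n = 47.
47·(2·47 − 1) = 47·93 = 4371.

4371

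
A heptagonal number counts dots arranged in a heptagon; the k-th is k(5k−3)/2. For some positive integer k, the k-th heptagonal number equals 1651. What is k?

Set n(5n−3)/2 = 1651, giving 5n² − 3n − 3302 = 0.
The discriminant is 9 + 40·1651 = 66049, and √66049 = 257.
So n = (3 + 257) / 10 = 260/10 = 26.

26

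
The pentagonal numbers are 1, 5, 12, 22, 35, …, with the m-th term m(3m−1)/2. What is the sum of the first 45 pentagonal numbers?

46575

Σ i(3i−1)/2 = (3Σi² − Σi) / 2 over i = 1..45.
Σi = 1035 and Σi² = 31395.
(3·31395 − 1·1035) / 2 = 93150/2 = 46575.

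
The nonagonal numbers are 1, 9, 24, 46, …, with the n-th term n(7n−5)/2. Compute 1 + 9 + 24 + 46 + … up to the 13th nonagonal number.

2639

Σ i(7i−5)/2 = (7Σi² − 5Σi) / 2 over i = 1..13.
Σi = 91 and Σi² = 819.
(7·819 − 5·91) / 2 = 5278/2 = 2639.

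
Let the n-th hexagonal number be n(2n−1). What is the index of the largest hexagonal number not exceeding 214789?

Solve n(2n−1) ≤ 214789 for integer n.
n = 327 gives 213531 ≤ 214789, while n = 328 gives 214840 > 214789; so the answer is index 327.

327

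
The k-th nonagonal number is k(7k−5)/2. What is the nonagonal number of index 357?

The 357th nonagonal number is n(7n−5)/2 with n = 357.
357·(7·357 − 5)/2 = 357·2494/2 = 357·1247 = 445179.

445179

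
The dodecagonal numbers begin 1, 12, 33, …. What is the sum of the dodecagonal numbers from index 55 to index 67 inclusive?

239603

Σ i(5i−4) = 5Σi² − 4Σi over i = 55..67.
Σi = 2278 − 1485 = 793 and Σi² = 102510 − 53955 = 48555.
5·48555 − 4·793 = 239603.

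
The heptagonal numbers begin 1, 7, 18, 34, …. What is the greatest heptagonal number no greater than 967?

Solve n(5n−3)/2 ≤ 967 for integer n.
n = 19 gives 874 ≤ 967, while n = 20 gives 970 > 967; so the answer is 874.

874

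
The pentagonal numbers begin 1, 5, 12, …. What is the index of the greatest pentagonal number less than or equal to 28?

Solve n(3n−1)/2 ≤ 28 for integer n.
n = 4 gives 22 ≤ 28, while n = 5 gives 35 > 28; so the answer is index 4.

4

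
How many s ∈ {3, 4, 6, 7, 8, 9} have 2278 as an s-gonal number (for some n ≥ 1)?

s = 3: P(3, 67) = 2278. ✓
s = 4: P(4, 47) = 2209 and P(4, 48) = 2304; 2278 is not s-gonal.
s = 6: P(6, 34) = 2278. ✓
s = 7: P(7, 30) = 2205 and P(7, 31) = 2356; 2278 is not s-gonal.
s = 8: P(8, 27) = 2133 and P(8, 28) = 2296; 2278 is not s-gonal.
s = 9: P(9, 25) = 2125 and P(9, 26) = 2301; 2278 is not s-gonal.
Hits: s ∈ {3, 6} → 2.

2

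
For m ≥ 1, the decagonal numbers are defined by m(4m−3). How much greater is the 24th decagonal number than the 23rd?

Consecutive decagonal numbers differ by 8n − 7: here 8·24 − 7 = 185.

185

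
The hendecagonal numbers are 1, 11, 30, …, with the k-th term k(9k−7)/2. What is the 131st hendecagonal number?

The 131st hendecagonal number is n(9n−7)/2 with n = 131.
131·(9·131 − 7)/2 = 131·1172/2 = 131·586 = 76766.

76766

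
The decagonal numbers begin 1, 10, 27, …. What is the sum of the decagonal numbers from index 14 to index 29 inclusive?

29912

Σ i(4i−3) = 4Σi² − 3Σi over i = 14..29.
Σi = 435 − 91 = 344 and Σi² = 8555 − 819 = 7736.
4·7736 − 3·344 = 29912.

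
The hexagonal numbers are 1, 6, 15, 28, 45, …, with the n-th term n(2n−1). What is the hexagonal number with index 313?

The 313th hexagonal number is n(2n−1) with n = 313.
313·(2·313 − 1) = 313·625 = 195625.

195625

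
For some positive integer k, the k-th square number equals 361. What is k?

19

We need n² = 361, so n = √361 = 19.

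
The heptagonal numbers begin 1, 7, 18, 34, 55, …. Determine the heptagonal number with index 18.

The 18th heptagonal number is n(5n−3)/2 with n = 18.
18·(5·18 − 3)/2 = 18·87/2 = 783.

783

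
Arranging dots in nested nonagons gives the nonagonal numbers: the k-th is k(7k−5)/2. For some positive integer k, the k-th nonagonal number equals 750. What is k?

Set n(7n−5)/2 = 750, giving 7n² − 5n − 1500 = 0.
The discriminant is 25 + 56·750 = 42025, and √42025 = 205.
So n = (5 + 205) / 14 = 210/14 = 15.
Check: 15·(7·15 − 5)/2 = 750. ✓

15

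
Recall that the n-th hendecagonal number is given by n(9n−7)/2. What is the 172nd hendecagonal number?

132526

172·(9·172 − 7)/2 = 172·1541/2 = 132526.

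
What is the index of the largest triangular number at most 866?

Solve n(n+1)/2 ≤ 866 for integer n.
n = 41 gives 861 ≤ 866, while n = 42 gives 903 > 866; so the answer is index 41.

41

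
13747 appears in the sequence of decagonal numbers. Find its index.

59

Set n(4n−3) = 13747, giving 4n² − 3n − 13747 = 0.
The discriminant is 9 + 16·13747 = 219961, and √219961 = 469.
So n = (3 + 469) / 8 = 472/8 = 59.
Check: 59·(4·59 − 3) = 13747. ✓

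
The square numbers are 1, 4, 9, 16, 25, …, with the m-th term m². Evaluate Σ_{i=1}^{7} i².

140

Σ_{i=1}^{7} i² = 7·8·15/6 = 140.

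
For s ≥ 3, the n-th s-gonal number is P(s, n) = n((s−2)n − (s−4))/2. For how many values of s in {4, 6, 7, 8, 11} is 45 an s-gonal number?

1

s = 4: P(4, 6) = 36 and P(4, 7) = 49; 45 is not s-gonal.
s = 6: P(6, 5) = 45. ✓
s = 7: P(7, 4) = 34 and P(7, 5) = 55; 45 is not s-gonal.
s = 8: P(8, 4) = 40 and P(8, 5) = 65; 45 is not s-gonal.
s = 11: P(11, 3) = 30 and P(11, 4) = 58; 45 is not s-gonal.
Hits: s ∈ {6} → 1.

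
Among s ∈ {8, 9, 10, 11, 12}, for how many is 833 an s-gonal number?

2

s = 8: P(8, 17) = 833. ✓
s = 9: P(9, 15) = 750 and P(9, 16) = 856; 833 is not s-gonal.
s = 10: P(10, 14) = 742 and P(10, 15) = 855; 833 is not s-gonal.
s = 11: P(11, 14) = 833. ✓
s = 12: P(12, 13) = 793 and P(12, 14) = 924; 833 is not s-gonal.
Hits: s ∈ {8, 11} → 2.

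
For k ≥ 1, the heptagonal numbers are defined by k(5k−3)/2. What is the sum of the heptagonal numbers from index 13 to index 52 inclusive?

117000

Σ i(5i−3)/2 = (5Σi² − 3Σi) / 2 over i = 13..52.
Σi = 1378 − 78 = 1300 and Σi² = 48230 − 650 = 47580.
(5·47580 − 3·1300) / 2 = 234000/2 = 117000.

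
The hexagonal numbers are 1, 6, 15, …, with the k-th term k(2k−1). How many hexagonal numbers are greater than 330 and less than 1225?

The n-th hexagonal number is n(2n−1).
Smallest index with value > 330: n = 14 (giving 378).
Largest index with value < 1225: n = 24 (giving 1128).
Indices 14 through 24: 11 terms.

11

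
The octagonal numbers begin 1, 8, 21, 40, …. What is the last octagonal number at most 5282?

5208

Solve n(3n−2) ≤ 5282 for integer n.
n = 42 gives 5208 ≤ 5282, while n = 43 gives 5461 > 5282; so the answer is 5208.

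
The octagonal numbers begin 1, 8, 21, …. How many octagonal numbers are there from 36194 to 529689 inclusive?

The n-th octagonal number is n(3n−2).
Smallest index with value ≥ 36194: n = 111 (giving 36741).
Largest index with value ≤ 529689: n = 420 (giving 528360).
Indices 111 through 420: 310 terms.

310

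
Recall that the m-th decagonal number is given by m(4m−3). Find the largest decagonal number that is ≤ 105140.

Solve n(4n−3) ≤ 105140 for integer n.
n = 162 gives 104490 ≤ 105140, while n = 163 gives 105787 > 105140; so the answer is 104490.

104490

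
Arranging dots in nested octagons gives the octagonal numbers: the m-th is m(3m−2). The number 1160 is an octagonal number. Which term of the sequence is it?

20

Set n(3n−2) = 1160, giving 3n² − 2n − 1160 = 0.
So n = (2 + 118) / 6 = 120/6 = 20.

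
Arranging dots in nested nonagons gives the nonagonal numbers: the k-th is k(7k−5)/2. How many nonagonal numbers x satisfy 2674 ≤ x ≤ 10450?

The n-th nonagonal number is n(7n−5)/2.
Smallest index with value ≥ 2674: n = 28 (giving 2674).
Largest index with value ≤ 10450: n = 55 (giving 10450).
Indices 28 through 55: 28 terms.

28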